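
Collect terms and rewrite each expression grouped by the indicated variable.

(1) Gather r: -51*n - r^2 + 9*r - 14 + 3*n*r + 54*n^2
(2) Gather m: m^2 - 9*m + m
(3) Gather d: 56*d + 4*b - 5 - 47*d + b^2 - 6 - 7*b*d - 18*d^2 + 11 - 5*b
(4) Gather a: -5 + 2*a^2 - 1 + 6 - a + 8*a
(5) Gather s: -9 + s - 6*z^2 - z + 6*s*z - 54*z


(1) = 54*n^2 - 51*n - r^2 + r*(3*n + 9) - 14
(2) = m^2 - 8*m
(3) = b^2 - b - 18*d^2 + d*(9 - 7*b)
(4) = 2*a^2 + 7*a
(5) = s*(6*z + 1) - 6*z^2 - 55*z - 9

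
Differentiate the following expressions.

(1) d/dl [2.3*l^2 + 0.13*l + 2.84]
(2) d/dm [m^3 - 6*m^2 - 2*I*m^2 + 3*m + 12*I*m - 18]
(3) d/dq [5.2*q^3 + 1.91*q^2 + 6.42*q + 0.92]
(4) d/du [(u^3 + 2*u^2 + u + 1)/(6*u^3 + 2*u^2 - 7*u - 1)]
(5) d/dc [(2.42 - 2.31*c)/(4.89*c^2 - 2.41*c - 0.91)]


(1) = 4.6*l + 0.13
(2) = 3*m^2 - 12*m - 4*I*m + 3 + 12*I
(3) = 15.6*q^2 + 3.82*q + 6.42
(4) = (-10*u^4 - 26*u^3 - 37*u^2 - 8*u + 6)/(36*u^6 + 24*u^5 - 80*u^4 - 40*u^3 + 45*u^2 + 14*u + 1)
(5) = (11.2959*c^2 - 23.6676*c + 7.9343)/(23.9121*c^4 - 23.5698*c^3 - 3.0917*c^2 + 4.3862*c + 0.8281)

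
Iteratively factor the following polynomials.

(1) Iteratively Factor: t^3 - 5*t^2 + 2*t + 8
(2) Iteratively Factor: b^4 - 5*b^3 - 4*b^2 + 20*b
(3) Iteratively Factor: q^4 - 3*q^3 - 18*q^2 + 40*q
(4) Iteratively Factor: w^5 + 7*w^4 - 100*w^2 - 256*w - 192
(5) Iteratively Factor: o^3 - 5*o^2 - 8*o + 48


(1) = (t - 4)*(t^2 - t - 2) = (t - 4)*(t - 2)*(t + 1)
(2) = (b - 5)*(b^3 - 4*b) = (b - 5)*(b + 2)*(b^2 - 2*b) = b*(b - 5)*(b + 2)*(b - 2)
(3) = (q - 5)*(q^3 + 2*q^2 - 8*q) = (q - 5)*(q - 2)*(q^2 + 4*q) = (q - 5)*(q - 2)*(q + 4)*(q)
(4) = (w + 2)*(w^4 + 5*w^3 - 10*w^2 - 80*w - 96) = (w + 2)^2*(w^3 + 3*w^2 - 16*w - 48) = (w - 4)*(w + 2)^2*(w^2 + 7*w + 12) = (w - 4)*(w + 2)^2*(w + 3)*(w + 4)
(5) = (o - 4)*(o^2 - o - 12) = (o - 4)*(o + 3)*(o - 4)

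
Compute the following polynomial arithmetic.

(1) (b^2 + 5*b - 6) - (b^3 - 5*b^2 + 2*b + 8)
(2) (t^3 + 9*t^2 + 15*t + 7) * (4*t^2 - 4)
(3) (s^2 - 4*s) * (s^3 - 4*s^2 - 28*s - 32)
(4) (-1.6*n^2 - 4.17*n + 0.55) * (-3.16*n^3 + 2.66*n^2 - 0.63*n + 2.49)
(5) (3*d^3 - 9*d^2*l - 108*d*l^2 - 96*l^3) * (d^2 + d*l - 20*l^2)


(1) = -b^3 + 6*b^2 + 3*b - 14
(2) = 4*t^5 + 36*t^4 + 56*t^3 - 8*t^2 - 60*t - 28
(3) = s^5 - 8*s^4 - 12*s^3 + 80*s^2 + 128*s
(4) = 5.056*n^5 + 8.9212*n^4 - 11.8222*n^3 + 0.1061*n^2 - 10.7298*n + 1.3695
(5) = 3*d^5 - 6*d^4*l - 177*d^3*l^2 - 24*d^2*l^3 + 2064*d*l^4 + 1920*l^5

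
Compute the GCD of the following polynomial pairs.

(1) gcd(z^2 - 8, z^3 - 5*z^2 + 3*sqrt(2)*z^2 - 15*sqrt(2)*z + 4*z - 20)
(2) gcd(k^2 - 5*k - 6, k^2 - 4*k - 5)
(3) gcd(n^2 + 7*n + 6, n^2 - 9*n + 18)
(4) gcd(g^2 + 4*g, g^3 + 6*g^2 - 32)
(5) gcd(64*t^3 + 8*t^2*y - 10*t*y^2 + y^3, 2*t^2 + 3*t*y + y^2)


(1) = z + 2*sqrt(2)
(2) = gcd((k - 6)*(k + 1), (k - 5)*(k + 1)) = k + 1
(3) = gcd((n + 1)*(n + 6), (n - 6)*(n - 3)) = 1
(4) = g + 4
(5) = 2*t + y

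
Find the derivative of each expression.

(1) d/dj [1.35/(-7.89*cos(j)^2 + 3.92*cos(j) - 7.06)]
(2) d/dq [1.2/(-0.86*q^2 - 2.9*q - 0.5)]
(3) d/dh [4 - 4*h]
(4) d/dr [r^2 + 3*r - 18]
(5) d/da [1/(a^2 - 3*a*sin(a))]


(1) = (5.292 - 21.303*cos(j))*sin(j)/(7.89*cos(j)^2 - 3.92*cos(j) + 7.06)^2
(2) = (2.064*q + 3.48)/(0.86*q^2 + 2.9*q + 0.5)^2
(3) = -4
(4) = 2*r + 3
(5) = (3*a*cos(a) - 2*a + 3*sin(a))/(a^2*(a - 3*sin(a))^2)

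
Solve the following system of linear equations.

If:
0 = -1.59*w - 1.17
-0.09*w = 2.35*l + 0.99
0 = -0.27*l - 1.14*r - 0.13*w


Then:
l = -0.39
r = 0.18
w = -0.74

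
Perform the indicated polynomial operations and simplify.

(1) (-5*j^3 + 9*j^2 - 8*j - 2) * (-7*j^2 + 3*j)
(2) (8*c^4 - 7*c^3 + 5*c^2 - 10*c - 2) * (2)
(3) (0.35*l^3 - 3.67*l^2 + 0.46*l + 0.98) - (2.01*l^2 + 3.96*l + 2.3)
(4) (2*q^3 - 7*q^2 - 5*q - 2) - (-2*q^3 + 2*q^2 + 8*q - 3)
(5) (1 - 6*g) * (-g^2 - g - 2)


(1) = 35*j^5 - 78*j^4 + 83*j^3 - 10*j^2 - 6*j
(2) = 16*c^4 - 14*c^3 + 10*c^2 - 20*c - 4
(3) = 0.35*l^3 - 5.68*l^2 - 3.5*l - 1.32
(4) = 4*q^3 - 9*q^2 - 13*q + 1
(5) = 6*g^3 + 5*g^2 + 11*g - 2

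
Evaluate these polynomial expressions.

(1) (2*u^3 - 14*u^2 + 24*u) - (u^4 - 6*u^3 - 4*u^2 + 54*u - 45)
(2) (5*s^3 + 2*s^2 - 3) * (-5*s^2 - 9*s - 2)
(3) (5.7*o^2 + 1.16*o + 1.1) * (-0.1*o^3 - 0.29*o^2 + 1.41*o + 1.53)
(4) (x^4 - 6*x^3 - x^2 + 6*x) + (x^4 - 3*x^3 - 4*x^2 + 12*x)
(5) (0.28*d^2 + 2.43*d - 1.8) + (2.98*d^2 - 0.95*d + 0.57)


(1) = -u^4 + 8*u^3 - 10*u^2 - 30*u + 45
(2) = -25*s^5 - 55*s^4 - 28*s^3 + 11*s^2 + 27*s + 6
(3) = -0.57*o^5 - 1.769*o^4 + 7.5906*o^3 + 10.0376*o^2 + 3.3258*o + 1.683
(4) = 2*x^4 - 9*x^3 - 5*x^2 + 18*x
(5) = 3.26*d^2 + 1.48*d - 1.23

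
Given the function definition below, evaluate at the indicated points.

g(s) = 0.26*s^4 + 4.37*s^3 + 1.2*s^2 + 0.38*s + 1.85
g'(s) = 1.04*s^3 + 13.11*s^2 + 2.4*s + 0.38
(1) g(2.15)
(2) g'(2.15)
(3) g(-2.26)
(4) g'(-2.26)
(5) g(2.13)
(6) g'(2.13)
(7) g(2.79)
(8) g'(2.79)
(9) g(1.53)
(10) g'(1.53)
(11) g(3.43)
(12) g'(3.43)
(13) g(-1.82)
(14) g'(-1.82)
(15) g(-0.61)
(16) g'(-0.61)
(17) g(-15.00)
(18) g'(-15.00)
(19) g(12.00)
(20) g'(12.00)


(1) = 57.20
(2) = 76.48
(3) = -36.54
(4) = 49.91
(5) = 55.69
(6) = 75.02
(7) = 122.91
(8) = 131.71
(9) = 22.32
(10) = 38.47
(11) = 229.60
(12) = 204.82
(13) = -18.36
(14) = 33.17
(15) = 1.11
(16) = 3.56
(17) = -1320.10
(18) = -595.87
(19) = 13121.93
(20) = 3714.14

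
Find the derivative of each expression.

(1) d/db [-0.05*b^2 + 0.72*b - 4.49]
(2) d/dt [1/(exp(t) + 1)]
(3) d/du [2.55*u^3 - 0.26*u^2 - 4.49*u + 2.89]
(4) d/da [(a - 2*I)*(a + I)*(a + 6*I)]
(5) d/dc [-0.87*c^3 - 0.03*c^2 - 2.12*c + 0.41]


(1) = 0.72 - 0.1*b
(2) = -1/(4*cosh(t/2)^2)
(3) = 7.65*u^2 - 0.52*u - 4.49
(4) = 3*a^2 + 10*I*a + 8
(5) = -2.61*c^2 - 0.06*c - 2.12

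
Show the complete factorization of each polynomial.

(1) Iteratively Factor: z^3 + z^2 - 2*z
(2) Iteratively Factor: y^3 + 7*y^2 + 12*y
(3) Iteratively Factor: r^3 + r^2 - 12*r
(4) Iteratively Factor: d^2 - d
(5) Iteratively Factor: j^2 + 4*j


(1) = (z - 1)*(z^2 + 2*z) = z*(z - 1)*(z + 2)
(2) = (y)*(y^2 + 7*y + 12) = y*(y + 4)*(y + 3)
(3) = (r - 3)*(r^2 + 4*r) = r*(r - 3)*(r + 4)
(4) = (d - 1)*(d)
(5) = (j)*(j + 4)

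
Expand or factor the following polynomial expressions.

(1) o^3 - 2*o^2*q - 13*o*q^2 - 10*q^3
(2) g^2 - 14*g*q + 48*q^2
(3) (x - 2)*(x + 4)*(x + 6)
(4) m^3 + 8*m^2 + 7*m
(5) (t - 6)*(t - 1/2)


(1) = (o - 5*q)*(o + q)*(o + 2*q)
(2) = (g - 8*q)*(g - 6*q)
(3) = x^3 + 8*x^2 + 4*x - 48
(4) = m*(m + 1)*(m + 7)
(5) = t^2 - 13*t/2 + 3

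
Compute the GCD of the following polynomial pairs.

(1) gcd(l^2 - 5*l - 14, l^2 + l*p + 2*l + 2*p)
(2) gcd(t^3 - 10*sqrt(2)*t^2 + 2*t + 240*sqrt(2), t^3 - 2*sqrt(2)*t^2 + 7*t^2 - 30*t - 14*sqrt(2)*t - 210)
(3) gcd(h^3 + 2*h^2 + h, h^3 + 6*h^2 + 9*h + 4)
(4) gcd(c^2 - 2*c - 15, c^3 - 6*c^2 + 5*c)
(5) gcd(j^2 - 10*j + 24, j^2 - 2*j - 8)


(1) = gcd((l - 7)*(l + 2), (l + 2)*(l + p)) = l + 2
(2) = gcd((t - 8*sqrt(2))*(t - 5*sqrt(2))*(t + 3*sqrt(2)), (t + 7)*(t - 5*sqrt(2))*(t + 3*sqrt(2))) = t^2 - 2*sqrt(2)*t - 30
(3) = h^2 + 2*h + 1
(4) = c - 5
(5) = gcd((j - 6)*(j - 4), (j - 4)*(j + 2)) = j - 4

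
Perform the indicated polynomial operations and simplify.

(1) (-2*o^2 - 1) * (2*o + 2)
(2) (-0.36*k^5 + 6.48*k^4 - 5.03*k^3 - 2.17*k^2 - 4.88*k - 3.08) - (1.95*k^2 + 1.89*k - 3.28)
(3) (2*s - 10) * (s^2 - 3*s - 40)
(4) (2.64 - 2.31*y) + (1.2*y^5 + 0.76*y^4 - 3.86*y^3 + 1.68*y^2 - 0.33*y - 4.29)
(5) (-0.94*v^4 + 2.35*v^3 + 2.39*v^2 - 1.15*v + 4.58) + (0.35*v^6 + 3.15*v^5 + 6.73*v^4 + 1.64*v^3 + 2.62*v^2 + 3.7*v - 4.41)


(1) = -4*o^3 - 4*o^2 - 2*o - 2
(2) = -0.36*k^5 + 6.48*k^4 - 5.03*k^3 - 4.12*k^2 - 6.77*k + 0.2
(3) = 2*s^3 - 16*s^2 - 50*s + 400
(4) = 1.2*y^5 + 0.76*y^4 - 3.86*y^3 + 1.68*y^2 - 2.64*y - 1.65
(5) = 0.35*v^6 + 3.15*v^5 + 5.79*v^4 + 3.99*v^3 + 5.01*v^2 + 2.55*v + 0.17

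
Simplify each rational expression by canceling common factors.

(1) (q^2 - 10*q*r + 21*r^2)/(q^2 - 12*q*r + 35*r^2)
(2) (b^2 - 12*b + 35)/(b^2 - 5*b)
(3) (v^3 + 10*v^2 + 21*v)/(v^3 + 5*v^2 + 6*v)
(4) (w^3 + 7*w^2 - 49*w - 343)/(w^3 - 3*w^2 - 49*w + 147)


(1) = (q - 3*r)/(q - 5*r)
(2) = (b - 7)/b
(3) = (v + 7)/(v + 2)
(4) = (w + 7)/(w - 3)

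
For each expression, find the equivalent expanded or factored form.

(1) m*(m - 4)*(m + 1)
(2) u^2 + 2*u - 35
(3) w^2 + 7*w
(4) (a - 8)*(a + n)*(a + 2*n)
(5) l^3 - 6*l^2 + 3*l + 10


(1) = m^3 - 3*m^2 - 4*m
(2) = (u - 5)*(u + 7)
(3) = w*(w + 7)
(4) = a^3 + 3*a^2*n - 8*a^2 + 2*a*n^2 - 24*a*n - 16*n^2
(5) = (l - 5)*(l - 2)*(l + 1)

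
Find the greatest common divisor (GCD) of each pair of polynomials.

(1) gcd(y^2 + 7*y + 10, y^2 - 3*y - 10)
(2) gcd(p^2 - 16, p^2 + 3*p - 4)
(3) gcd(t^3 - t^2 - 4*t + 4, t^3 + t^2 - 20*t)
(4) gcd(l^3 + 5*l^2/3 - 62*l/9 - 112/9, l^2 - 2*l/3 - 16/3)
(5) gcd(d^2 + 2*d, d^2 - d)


(1) = gcd((y + 2)*(y + 5), (y - 5)*(y + 2)) = y + 2
(2) = gcd((p - 4)*(p + 4), (p - 1)*(p + 4)) = p + 4
(3) = 1
(4) = gcd((l - 8/3)*(l + 2)*(l + 7/3), (l - 8/3)*(l + 2)) = l^2 - 2*l/3 - 16/3
(5) = d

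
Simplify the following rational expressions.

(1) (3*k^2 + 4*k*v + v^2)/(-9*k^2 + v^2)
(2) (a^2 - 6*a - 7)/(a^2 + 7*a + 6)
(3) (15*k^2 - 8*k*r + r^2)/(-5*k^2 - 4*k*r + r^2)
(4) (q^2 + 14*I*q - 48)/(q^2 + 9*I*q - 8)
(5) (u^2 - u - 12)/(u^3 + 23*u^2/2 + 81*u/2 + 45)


(1) = (k + v)/(-3*k + v)
(2) = (a - 7)/(a + 6)
(3) = (-3*k + r)/(k + r)
(4) = (q + 6*I)/(q + I)
(5) = (2*u - 8)/(2*u^2 + 17*u + 30)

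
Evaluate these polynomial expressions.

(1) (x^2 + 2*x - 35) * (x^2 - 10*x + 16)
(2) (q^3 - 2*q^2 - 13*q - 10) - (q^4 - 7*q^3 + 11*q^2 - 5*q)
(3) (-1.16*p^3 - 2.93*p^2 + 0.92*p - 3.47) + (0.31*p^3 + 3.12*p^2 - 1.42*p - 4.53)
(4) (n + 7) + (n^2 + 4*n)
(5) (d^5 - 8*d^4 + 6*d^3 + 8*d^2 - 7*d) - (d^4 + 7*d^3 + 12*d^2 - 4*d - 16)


(1) = x^4 - 8*x^3 - 39*x^2 + 382*x - 560
(2) = -q^4 + 8*q^3 - 13*q^2 - 8*q - 10
(3) = -0.85*p^3 + 0.19*p^2 - 0.5*p - 8.0
(4) = n^2 + 5*n + 7
(5) = d^5 - 9*d^4 - d^3 - 4*d^2 - 3*d + 16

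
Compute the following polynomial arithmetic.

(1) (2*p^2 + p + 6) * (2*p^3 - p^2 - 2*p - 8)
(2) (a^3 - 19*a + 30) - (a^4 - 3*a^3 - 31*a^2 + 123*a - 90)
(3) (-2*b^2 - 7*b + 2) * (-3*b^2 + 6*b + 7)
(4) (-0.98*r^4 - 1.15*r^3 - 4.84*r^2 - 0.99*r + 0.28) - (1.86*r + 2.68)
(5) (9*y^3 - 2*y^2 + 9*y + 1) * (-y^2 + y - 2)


(1) = 4*p^5 + 7*p^3 - 24*p^2 - 20*p - 48
(2) = -a^4 + 4*a^3 + 31*a^2 - 142*a + 120
(3) = 6*b^4 + 9*b^3 - 62*b^2 - 37*b + 14
(4) = -0.98*r^4 - 1.15*r^3 - 4.84*r^2 - 2.85*r - 2.4
(5) = -9*y^5 + 11*y^4 - 29*y^3 + 12*y^2 - 17*y - 2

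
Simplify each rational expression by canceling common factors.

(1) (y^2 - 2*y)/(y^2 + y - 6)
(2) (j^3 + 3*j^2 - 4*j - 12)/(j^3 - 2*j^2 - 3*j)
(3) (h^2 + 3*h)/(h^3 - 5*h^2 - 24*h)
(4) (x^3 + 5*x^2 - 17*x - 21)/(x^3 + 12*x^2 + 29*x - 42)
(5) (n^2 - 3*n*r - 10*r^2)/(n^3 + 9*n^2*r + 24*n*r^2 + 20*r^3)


(1) = y/(y + 3)
(2) = (j^3 + 3*j^2 - 4*j - 12)/(j^3 - 2*j^2 - 3*j)
(3) = 1/(h - 8)
(4) = (x^2 - 2*x - 3)/(x^2 + 5*x - 6)
(5) = (n - 5*r)/(n^2 + 7*n*r + 10*r^2)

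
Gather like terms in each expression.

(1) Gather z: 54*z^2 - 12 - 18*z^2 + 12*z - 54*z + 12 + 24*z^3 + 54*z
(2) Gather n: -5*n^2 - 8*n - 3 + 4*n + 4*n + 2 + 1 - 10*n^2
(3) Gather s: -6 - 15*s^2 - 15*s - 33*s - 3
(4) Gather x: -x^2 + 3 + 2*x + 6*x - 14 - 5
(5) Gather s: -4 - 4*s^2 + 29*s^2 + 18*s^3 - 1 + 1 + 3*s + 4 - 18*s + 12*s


(1) = 24*z^3 + 36*z^2 + 12*z
(2) = -15*n^2
(3) = -15*s^2 - 48*s - 9
(4) = -x^2 + 8*x - 16
(5) = 18*s^3 + 25*s^2 - 3*s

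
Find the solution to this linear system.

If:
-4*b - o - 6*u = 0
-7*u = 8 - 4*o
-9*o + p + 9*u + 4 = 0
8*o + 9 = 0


Then:
b = 663/224
o = -9/8
p = 109/56
u = -25/14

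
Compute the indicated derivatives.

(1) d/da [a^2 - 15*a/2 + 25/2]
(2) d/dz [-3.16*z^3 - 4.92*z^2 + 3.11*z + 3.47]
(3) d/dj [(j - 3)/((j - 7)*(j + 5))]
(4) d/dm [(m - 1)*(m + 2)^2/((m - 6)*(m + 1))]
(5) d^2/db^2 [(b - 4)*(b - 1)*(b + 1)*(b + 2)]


(1) = 2*a - 15/2
(2) = -9.48*z^2 - 9.84*z + 3.11
(3) = (-j^2 + 6*j - 41)/(j^4 - 4*j^3 - 66*j^2 + 140*j + 1225)
(4) = (m^4 - 10*m^3 - 33*m^2 - 28*m - 20)/(m^4 - 10*m^3 + 13*m^2 + 60*m + 36)
(5) = 12*b^2 - 12*b - 18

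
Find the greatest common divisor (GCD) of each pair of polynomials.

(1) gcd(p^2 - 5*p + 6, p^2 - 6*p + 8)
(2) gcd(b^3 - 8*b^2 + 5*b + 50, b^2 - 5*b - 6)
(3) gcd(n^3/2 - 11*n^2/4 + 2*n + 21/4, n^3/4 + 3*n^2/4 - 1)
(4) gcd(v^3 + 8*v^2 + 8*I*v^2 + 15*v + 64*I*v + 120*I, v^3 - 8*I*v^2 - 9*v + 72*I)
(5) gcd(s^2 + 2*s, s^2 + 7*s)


(1) = p - 2
(2) = 1
(3) = gcd((n/2 + 1/2)*(n - 7/2)*(n - 3), (n/4 + 1/2)*(n - 1)*(n + 2)) = 1
(4) = gcd((v + 3)*(v + 5)*(v + 8*I), (v - 3)*(v + 3)*(v - 8*I)) = v + 3
(5) = s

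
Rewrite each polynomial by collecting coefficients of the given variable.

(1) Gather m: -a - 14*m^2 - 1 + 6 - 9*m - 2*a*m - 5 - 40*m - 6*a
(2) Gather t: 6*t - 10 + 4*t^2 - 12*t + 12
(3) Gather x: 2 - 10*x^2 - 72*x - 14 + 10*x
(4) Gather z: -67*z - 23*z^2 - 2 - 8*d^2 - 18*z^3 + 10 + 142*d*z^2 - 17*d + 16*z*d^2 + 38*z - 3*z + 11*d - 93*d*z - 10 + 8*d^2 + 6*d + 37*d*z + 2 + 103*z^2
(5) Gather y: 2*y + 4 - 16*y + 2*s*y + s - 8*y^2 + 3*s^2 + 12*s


(1) = -7*a - 14*m^2 + m*(-2*a - 49)
(2) = 4*t^2 - 6*t + 2
(3) = -10*x^2 - 62*x - 12
(4) = -18*z^3 + z^2*(142*d + 80) + z*(16*d^2 - 56*d - 32)
(5) = 3*s^2 + 13*s - 8*y^2 + y*(2*s - 14) + 4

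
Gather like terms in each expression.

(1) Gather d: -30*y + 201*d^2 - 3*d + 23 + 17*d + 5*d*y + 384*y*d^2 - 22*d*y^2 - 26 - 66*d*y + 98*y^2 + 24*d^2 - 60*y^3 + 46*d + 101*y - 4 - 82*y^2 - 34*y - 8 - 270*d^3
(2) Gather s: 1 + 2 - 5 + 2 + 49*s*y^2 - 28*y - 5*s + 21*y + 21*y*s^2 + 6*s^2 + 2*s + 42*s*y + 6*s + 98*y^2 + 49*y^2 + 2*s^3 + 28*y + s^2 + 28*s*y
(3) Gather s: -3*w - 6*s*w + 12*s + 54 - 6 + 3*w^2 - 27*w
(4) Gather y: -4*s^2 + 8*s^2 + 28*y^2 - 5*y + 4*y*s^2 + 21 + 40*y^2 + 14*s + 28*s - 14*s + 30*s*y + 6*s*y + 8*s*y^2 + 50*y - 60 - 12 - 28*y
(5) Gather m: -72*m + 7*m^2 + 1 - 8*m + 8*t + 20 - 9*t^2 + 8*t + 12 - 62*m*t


(1) = -270*d^3 + d^2*(384*y + 225) + d*(-22*y^2 - 61*y + 60) - 60*y^3 + 16*y^2 + 37*y - 15
(2) = 2*s^3 + s^2*(21*y + 7) + s*(49*y^2 + 70*y + 3) + 147*y^2 + 21*y
(3) = s*(12 - 6*w) + 3*w^2 - 30*w + 48
(4) = 4*s^2 + 28*s + y^2*(8*s + 68) + y*(4*s^2 + 36*s + 17) - 51
(5) = 7*m^2 + m*(-62*t - 80) - 9*t^2 + 16*t + 33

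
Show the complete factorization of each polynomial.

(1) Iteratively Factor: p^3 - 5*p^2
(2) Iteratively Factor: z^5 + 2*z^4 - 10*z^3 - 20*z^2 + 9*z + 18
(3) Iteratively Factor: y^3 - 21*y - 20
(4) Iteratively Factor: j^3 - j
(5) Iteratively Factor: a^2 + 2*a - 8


(1) = (p)*(p^2 - 5*p) = p^2*(p - 5)
(2) = (z - 3)*(z^4 + 5*z^3 + 5*z^2 - 5*z - 6) = (z - 3)*(z + 2)*(z^3 + 3*z^2 - z - 3) = (z - 3)*(z + 1)*(z + 2)*(z^2 + 2*z - 3) = (z - 3)*(z - 1)*(z + 1)*(z + 2)*(z + 3)
(3) = (y + 1)*(y^2 - y - 20) = (y + 1)*(y + 4)*(y - 5)
(4) = (j)*(j^2 - 1) = j*(j - 1)*(j + 1)
(5) = (a + 4)*(a - 2)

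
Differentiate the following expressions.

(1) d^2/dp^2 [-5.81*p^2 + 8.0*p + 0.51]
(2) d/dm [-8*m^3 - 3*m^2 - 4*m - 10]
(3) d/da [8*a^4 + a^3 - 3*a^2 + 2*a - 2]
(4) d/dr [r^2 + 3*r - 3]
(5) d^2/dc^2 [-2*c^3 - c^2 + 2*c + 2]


(1) = -11.6200000000000
(2) = -24*m^2 - 6*m - 4
(3) = 32*a^3 + 3*a^2 - 6*a + 2
(4) = 2*r + 3
(5) = -12*c - 2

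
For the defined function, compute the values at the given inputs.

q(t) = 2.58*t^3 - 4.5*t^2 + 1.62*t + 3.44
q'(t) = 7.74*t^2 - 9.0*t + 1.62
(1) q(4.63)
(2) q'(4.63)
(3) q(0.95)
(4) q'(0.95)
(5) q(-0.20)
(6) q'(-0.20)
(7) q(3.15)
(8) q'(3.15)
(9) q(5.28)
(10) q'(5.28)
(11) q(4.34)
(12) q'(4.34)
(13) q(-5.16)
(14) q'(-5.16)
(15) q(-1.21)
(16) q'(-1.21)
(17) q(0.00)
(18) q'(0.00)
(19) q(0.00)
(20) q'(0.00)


(1) = 170.55
(2) = 125.87
(3) = 3.13
(4) = 0.06
(5) = 2.92
(6) = 3.73
(7) = 44.53
(8) = 50.07
(9) = 266.31
(10) = 169.88
(11) = 136.62
(12) = 108.35
(13) = -479.20
(14) = 254.14
(15) = -9.68
(16) = 23.84
(17) = 3.44
(18) = 1.62
(19) = 3.44
(20) = 1.62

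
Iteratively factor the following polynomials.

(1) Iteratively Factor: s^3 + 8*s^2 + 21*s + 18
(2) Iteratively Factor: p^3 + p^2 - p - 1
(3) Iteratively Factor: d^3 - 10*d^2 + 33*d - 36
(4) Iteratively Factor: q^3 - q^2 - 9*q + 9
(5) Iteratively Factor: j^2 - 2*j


(1) = (s + 3)*(s^2 + 5*s + 6) = (s + 2)*(s + 3)*(s + 3)
(2) = (p + 1)*(p^2 - 1) = (p - 1)*(p + 1)*(p + 1)
(3) = (d - 3)*(d^2 - 7*d + 12) = (d - 4)*(d - 3)*(d - 3)
(4) = (q + 3)*(q^2 - 4*q + 3) = (q - 3)*(q + 3)*(q - 1)
(5) = (j - 2)*(j)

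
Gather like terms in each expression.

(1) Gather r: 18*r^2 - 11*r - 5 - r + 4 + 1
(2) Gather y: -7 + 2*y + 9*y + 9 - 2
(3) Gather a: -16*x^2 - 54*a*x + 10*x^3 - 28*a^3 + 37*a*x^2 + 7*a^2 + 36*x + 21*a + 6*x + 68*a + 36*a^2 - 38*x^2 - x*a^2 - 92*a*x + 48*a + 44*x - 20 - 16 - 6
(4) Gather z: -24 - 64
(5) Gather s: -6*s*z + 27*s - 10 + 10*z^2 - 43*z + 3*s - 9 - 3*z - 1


(1) = 18*r^2 - 12*r
(2) = 11*y
(3) = -28*a^3 + a^2*(43 - x) + a*(37*x^2 - 146*x + 137) + 10*x^3 - 54*x^2 + 86*x - 42
(4) = -88
(5) = s*(30 - 6*z) + 10*z^2 - 46*z - 20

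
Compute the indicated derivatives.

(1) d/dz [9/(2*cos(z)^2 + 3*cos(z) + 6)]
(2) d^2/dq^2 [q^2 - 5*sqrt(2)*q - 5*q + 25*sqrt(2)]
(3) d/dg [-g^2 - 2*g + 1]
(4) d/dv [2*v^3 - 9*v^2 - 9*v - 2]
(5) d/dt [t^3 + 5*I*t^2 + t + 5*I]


(1) = 9*(4*cos(z) + 3)*sin(z)/(3*cos(z) + cos(2*z) + 7)^2
(2) = 2
(3) = -2*g - 2
(4) = 6*v^2 - 18*v - 9
(5) = 3*t^2 + 10*I*t + 1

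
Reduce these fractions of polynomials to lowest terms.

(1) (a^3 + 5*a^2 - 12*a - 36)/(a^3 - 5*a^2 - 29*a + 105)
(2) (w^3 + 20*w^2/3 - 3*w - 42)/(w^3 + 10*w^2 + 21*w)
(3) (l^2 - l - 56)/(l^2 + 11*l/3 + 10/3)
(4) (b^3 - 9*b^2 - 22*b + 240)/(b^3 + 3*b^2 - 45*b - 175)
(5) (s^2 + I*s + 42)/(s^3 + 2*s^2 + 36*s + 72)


(1) = (a^2 + 8*a + 12)/(a^2 - 2*a - 35)
(2) = (3*w^2 + 11*w - 42)/(3*w^2 + 21*w)
(3) = (3*l^2 - 3*l - 168)/(3*l^2 + 11*l + 10)
(4) = (b^2 - 14*b + 48)/(b^2 - 2*b - 35)
(5) = (s + 7*I)/(s^2 + s*(2 + 6*I) + 12*I)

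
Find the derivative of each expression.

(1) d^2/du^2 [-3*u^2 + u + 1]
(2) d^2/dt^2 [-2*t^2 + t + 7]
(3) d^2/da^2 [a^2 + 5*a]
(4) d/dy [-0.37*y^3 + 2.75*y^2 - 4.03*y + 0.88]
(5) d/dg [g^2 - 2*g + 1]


(1) = -6
(2) = -4
(3) = 2
(4) = -1.11*y^2 + 5.5*y - 4.03
(5) = 2*g - 2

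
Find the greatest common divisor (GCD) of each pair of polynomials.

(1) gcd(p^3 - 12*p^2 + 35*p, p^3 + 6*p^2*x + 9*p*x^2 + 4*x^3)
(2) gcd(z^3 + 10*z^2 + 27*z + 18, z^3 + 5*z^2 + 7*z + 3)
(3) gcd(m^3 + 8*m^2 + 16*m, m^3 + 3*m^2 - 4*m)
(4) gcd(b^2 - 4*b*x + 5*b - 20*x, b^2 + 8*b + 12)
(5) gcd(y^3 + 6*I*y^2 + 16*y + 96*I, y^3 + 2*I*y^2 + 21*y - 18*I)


(1) = gcd(p*(p - 7)*(p - 5), (p + x)^2*(p + 4*x)) = 1
(2) = z^2 + 4*z + 3
(3) = gcd(m*(m + 4)^2, m*(m - 1)*(m + 4)) = m^2 + 4*m
(4) = 1
(5) = gcd((y - 4*I)*(y + 4*I)*(y + 6*I), (y - 3*I)*(y - I)*(y + 6*I)) = y + 6*I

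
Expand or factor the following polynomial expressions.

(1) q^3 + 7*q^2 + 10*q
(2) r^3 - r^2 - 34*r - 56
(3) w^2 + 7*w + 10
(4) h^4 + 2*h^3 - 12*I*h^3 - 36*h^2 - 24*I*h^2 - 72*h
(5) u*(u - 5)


(1) = q*(q + 2)*(q + 5)
(2) = (r - 7)*(r + 2)*(r + 4)
(3) = (w + 2)*(w + 5)
(4) = h*(h + 2)*(h - 6*I)^2
(5) = u^2 - 5*u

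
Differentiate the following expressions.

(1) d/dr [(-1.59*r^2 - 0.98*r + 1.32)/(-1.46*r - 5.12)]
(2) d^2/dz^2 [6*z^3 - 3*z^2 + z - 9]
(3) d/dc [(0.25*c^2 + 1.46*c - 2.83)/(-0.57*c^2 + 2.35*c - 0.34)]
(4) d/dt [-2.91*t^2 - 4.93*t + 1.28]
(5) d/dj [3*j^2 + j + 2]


(1) = (2.3214*r^2 + 16.2816*r + 6.9448)/(2.1316*r^2 + 14.9504*r + 26.2144)
(2) = 36*z - 6
(3) = (1.4197*c^2 - 3.3962*c + 6.1541)/(0.3249*c^4 - 2.679*c^3 + 5.9101*c^2 - 1.598*c + 0.1156)
(4) = -5.82*t - 4.93
(5) = 6*j + 1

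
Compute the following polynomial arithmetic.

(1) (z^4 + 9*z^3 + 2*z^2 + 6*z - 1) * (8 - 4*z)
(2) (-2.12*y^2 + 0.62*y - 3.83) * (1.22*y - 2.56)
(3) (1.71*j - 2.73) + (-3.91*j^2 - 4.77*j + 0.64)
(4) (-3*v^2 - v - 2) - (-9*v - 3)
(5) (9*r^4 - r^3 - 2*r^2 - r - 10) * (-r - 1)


(1) = -4*z^5 - 28*z^4 + 64*z^3 - 8*z^2 + 52*z - 8
(2) = -2.5864*y^3 + 6.1836*y^2 - 6.2598*y + 9.8048
(3) = -3.91*j^2 - 3.06*j - 2.09
(4) = -3*v^2 + 8*v + 1
(5) = -9*r^5 - 8*r^4 + 3*r^3 + 3*r^2 + 11*r + 10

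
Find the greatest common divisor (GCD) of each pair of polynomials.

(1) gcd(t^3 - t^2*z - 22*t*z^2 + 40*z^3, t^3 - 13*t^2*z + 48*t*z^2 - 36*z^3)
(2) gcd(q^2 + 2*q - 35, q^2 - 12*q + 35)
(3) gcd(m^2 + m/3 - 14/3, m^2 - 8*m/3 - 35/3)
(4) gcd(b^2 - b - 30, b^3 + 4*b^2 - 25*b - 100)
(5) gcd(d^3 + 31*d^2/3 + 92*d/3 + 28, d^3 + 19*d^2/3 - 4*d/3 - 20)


(1) = gcd((t - 4*z)*(t - 2*z)*(t + 5*z), (t - 6*z)^2*(t - z)) = 1
(2) = gcd((q - 5)*(q + 7), (q - 7)*(q - 5)) = q - 5
(3) = m + 7/3
(4) = b + 5
(5) = d^2 + 8*d + 12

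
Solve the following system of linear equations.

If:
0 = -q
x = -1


Then:
q = 0
x = -1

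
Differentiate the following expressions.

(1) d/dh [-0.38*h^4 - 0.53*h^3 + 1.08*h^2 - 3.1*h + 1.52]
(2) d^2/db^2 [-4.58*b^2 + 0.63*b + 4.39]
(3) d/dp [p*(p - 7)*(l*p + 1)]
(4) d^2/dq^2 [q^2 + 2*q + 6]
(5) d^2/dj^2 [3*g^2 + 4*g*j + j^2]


(1) = -1.52*h^3 - 1.59*h^2 + 2.16*h - 3.1
(2) = -9.16000000000000
(3) = 3*l*p^2 - 14*l*p + 2*p - 7
(4) = 2
(5) = 2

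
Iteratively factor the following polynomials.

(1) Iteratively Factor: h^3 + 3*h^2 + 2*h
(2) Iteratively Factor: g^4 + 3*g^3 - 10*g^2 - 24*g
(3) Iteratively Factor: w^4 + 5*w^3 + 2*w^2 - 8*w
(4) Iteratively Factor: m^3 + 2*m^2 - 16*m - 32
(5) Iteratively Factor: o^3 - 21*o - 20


(1) = (h + 1)*(h^2 + 2*h) = h*(h + 1)*(h + 2)
(2) = (g + 2)*(g^3 + g^2 - 12*g) = (g + 2)*(g + 4)*(g^2 - 3*g) = (g - 3)*(g + 2)*(g + 4)*(g)
(3) = (w + 4)*(w^3 + w^2 - 2*w) = (w + 2)*(w + 4)*(w^2 - w) = (w - 1)*(w + 2)*(w + 4)*(w)
(4) = (m + 4)*(m^2 - 2*m - 8) = (m + 2)*(m + 4)*(m - 4)
(5) = (o - 5)*(o^2 + 5*o + 4) = (o - 5)*(o + 4)*(o + 1)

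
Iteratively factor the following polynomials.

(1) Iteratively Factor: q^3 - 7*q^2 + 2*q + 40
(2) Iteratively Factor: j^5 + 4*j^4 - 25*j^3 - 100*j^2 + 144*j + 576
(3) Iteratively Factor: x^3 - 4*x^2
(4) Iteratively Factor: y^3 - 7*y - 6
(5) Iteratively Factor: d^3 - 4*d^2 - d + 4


(1) = (q - 4)*(q^2 - 3*q - 10) = (q - 4)*(q + 2)*(q - 5)
(2) = (j + 4)*(j^4 - 25*j^2 + 144) = (j - 3)*(j + 4)*(j^3 + 3*j^2 - 16*j - 48) = (j - 4)*(j - 3)*(j + 4)*(j^2 + 7*j + 12) = (j - 4)*(j - 3)*(j + 3)*(j + 4)*(j + 4)
(3) = (x)*(x^2 - 4*x) = x*(x - 4)*(x)
(4) = (y + 1)*(y^2 - y - 6) = (y + 1)*(y + 2)*(y - 3)
(5) = (d - 4)*(d^2 - 1) = (d - 4)*(d - 1)*(d + 1)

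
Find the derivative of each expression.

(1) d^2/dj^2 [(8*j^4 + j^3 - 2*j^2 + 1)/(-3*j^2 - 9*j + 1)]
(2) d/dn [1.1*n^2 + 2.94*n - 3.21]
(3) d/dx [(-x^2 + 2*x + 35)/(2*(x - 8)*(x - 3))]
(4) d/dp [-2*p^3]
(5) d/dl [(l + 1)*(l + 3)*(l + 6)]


(1) = 4*(-36*j^6 - 324*j^5 - 936*j^4 + 219*j^3 - 15*j^2 - 42*j - 41)/(27*j^6 + 243*j^5 + 702*j^4 + 567*j^3 - 234*j^2 + 27*j - 1)
(2) = 2.2*n + 2.94
(3) = (9*x^2 - 118*x + 433)/(2*(x^4 - 22*x^3 + 169*x^2 - 528*x + 576))
(4) = -6*p^2
(5) = 3*l^2 + 20*l + 27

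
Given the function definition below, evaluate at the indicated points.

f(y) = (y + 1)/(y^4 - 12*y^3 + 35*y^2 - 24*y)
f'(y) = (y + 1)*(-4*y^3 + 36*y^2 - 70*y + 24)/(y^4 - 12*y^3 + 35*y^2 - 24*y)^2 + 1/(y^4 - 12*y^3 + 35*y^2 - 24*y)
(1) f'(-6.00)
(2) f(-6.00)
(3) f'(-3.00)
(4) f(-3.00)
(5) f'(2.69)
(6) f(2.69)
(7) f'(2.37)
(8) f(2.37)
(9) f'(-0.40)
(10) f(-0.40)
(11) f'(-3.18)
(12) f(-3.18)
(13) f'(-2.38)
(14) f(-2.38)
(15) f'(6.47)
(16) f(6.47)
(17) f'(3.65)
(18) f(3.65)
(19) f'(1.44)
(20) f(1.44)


(1) = -0.00
(2) = -0.00
(3) = -0.00
(4) = -0.00
(5) = 1.34
(6) = 0.49
(7) = 0.27
(8) = 0.29
(9) = 0.20
(10) = 0.04
(11) = -0.00
(12) = -0.00
(13) = -0.00
(14) = -0.00
(15) = -0.01
(16) = -0.04
(17) = 0.30
(18) = -0.17
(19) = -0.66
(20) = 0.38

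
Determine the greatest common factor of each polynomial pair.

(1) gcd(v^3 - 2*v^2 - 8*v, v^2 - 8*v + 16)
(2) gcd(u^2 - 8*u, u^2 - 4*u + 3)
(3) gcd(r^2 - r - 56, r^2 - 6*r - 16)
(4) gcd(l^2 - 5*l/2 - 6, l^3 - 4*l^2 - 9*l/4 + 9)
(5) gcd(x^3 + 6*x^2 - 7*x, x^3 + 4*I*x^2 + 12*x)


(1) = v - 4
(2) = gcd(u*(u - 8), (u - 3)*(u - 1)) = 1
(3) = r - 8
(4) = l^2 - 5*l/2 - 6
(5) = x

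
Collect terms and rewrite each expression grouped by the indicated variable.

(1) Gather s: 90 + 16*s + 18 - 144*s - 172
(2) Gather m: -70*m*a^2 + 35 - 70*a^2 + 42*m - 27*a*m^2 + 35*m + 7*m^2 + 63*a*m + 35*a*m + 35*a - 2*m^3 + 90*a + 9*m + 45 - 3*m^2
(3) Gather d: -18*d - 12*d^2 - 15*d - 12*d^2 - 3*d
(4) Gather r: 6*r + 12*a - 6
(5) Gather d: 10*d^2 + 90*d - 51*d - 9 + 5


(1) = -128*s - 64
(2) = -70*a^2 + 125*a - 2*m^3 + m^2*(4 - 27*a) + m*(-70*a^2 + 98*a + 86) + 80
(3) = -24*d^2 - 36*d
(4) = 12*a + 6*r - 6
(5) = 10*d^2 + 39*d - 4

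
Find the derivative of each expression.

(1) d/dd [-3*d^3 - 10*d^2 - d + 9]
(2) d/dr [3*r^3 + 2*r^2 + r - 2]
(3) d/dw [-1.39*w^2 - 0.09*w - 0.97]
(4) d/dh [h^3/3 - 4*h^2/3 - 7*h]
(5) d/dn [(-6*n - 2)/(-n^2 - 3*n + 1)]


(1) = -9*d^2 - 20*d - 1
(2) = 9*r^2 + 4*r + 1
(3) = -2.78*w - 0.09
(4) = h^2 - 8*h/3 - 7
(5) = 2*(-3*n^2 - 2*n - 6)/(n^4 + 6*n^3 + 7*n^2 - 6*n + 1)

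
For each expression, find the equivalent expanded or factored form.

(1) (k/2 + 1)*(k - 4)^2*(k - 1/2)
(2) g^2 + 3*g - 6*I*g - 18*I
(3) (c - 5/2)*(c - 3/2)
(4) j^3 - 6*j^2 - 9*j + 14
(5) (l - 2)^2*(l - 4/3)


(1) = k^4/2 - 13*k^3/4 + 3*k^2/2 + 16*k - 8
(2) = (g + 3)*(g - 6*I)
(3) = c^2 - 4*c + 15/4
(4) = (j - 7)*(j - 1)*(j + 2)
(5) = l^3 - 16*l^2/3 + 28*l/3 - 16/3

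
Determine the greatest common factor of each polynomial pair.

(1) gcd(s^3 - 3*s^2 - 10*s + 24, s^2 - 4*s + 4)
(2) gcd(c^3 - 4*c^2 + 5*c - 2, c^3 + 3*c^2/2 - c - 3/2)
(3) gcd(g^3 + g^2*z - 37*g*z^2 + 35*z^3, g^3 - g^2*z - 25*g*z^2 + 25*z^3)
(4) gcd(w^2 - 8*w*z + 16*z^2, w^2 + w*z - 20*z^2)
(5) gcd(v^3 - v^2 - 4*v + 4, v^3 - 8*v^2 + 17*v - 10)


(1) = s - 2
(2) = gcd((c - 2)*(c - 1)^2, (c - 1)*(c + 1)*(c + 3/2)) = c - 1
(3) = g^2 - 6*g*z + 5*z^2
(4) = -w + 4*z
(5) = gcd((v - 2)*(v - 1)*(v + 2), (v - 5)*(v - 2)*(v - 1)) = v^2 - 3*v + 2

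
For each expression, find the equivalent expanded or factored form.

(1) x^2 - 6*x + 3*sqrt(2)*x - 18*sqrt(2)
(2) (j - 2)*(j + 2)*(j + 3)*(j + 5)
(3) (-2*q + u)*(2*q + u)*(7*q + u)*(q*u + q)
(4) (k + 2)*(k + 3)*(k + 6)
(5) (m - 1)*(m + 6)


(1) = (x - 6)*(x + 3*sqrt(2))
(2) = j^4 + 8*j^3 + 11*j^2 - 32*j - 60
(3) = -28*q^4*u - 28*q^4 - 4*q^3*u^2 - 4*q^3*u + 7*q^2*u^3 + 7*q^2*u^2 + q*u^4 + q*u^3
(4) = k^3 + 11*k^2 + 36*k + 36
(5) = m^2 + 5*m - 6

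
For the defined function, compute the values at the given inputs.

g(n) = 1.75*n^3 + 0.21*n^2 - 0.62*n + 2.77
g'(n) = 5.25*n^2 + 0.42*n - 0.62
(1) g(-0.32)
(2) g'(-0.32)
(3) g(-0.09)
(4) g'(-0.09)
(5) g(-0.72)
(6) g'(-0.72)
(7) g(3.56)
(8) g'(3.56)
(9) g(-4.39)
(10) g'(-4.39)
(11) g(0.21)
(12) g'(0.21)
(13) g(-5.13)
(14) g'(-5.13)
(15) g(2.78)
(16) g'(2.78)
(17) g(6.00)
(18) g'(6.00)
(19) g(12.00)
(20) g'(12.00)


(1) = 2.93
(2) = -0.22
(3) = 2.83
(4) = -0.62
(5) = 2.67
(6) = 1.80
(7) = 82.18
(8) = 67.41
(9) = -138.52
(10) = 98.71
(11) = 2.67
(12) = -0.30
(13) = -224.78
(14) = 135.39
(15) = 40.27
(16) = 41.12
(17) = 384.61
(18) = 190.90
(19) = 3049.57
(20) = 760.42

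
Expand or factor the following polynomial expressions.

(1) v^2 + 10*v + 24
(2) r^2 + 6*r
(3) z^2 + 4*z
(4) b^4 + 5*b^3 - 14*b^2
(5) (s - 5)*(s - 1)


(1) = (v + 4)*(v + 6)
(2) = r*(r + 6)
(3) = z*(z + 4)
(4) = b^2*(b - 2)*(b + 7)
(5) = s^2 - 6*s + 5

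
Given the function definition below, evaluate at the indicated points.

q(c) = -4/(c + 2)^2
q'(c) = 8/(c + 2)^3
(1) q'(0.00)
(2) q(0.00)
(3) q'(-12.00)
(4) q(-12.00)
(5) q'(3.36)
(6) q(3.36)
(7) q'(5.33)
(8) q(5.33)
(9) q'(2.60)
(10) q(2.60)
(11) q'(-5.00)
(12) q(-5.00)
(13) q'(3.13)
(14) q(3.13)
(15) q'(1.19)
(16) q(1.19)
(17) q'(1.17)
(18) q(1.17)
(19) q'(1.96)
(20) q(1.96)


(1) = 1.00
(2) = -1.00
(3) = -0.01
(4) = -0.04
(5) = 0.05
(6) = -0.14
(7) = 0.02
(8) = -0.07
(9) = 0.08
(10) = -0.19
(11) = -0.30
(12) = -0.44
(13) = 0.06
(14) = -0.15
(15) = 0.25
(16) = -0.39
(17) = 0.25
(18) = -0.40
(19) = 0.13
(20) = -0.26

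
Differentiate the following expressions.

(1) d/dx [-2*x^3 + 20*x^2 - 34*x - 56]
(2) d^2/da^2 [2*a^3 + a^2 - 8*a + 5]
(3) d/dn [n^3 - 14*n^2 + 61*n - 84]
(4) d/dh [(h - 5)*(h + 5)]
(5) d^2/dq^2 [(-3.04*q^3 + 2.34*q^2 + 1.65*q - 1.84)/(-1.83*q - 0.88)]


(1) = -6*x^2 + 40*x - 34
(2) = 12*a + 2
(3) = 3*n^2 - 28*n + 61
(4) = 2*h
(5) = (20.361312*q^3 + 29.373696*q^2 + 14.125056*q + 14.01408)/(6.128487*q^3 + 8.841096*q^2 + 4.251456*q + 0.681472)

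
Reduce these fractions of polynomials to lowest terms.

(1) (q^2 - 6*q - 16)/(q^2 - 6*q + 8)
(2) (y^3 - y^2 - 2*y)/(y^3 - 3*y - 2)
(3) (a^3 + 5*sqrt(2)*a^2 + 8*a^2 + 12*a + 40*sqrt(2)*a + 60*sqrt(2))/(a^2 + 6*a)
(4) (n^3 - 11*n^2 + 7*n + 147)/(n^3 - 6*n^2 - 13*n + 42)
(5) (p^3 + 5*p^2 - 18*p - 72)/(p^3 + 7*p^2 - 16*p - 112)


(1) = (q^2 - 6*q - 16)/(q^2 - 6*q + 8)
(2) = y/(y + 1)
(3) = (a^2 + a*(2 + 5*sqrt(2)) + 10*sqrt(2))/a
(4) = (n - 7)/(n - 2)
(5) = (p^2 + 9*p + 18)/(p^2 + 11*p + 28)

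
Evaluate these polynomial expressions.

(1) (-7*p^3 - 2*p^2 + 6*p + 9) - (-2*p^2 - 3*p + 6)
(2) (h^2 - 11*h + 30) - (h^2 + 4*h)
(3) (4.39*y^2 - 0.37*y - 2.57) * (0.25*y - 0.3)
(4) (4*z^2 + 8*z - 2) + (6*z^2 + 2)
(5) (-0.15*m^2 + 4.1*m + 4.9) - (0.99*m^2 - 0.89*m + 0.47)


(1) = -7*p^3 + 9*p + 3
(2) = 30 - 15*h
(3) = 1.0975*y^3 - 1.4095*y^2 - 0.5315*y + 0.771
(4) = 10*z^2 + 8*z
(5) = -1.14*m^2 + 4.99*m + 4.43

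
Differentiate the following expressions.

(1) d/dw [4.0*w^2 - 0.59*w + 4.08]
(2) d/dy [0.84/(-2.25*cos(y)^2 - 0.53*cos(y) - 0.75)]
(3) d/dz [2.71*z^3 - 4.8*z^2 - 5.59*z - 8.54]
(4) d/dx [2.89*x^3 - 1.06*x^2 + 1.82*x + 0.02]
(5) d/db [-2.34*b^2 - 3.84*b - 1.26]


(1) = 8.0*w - 0.59
(2) = -(3.78*cos(y) + 0.4452)*sin(y)/(2.25*cos(y)^2 + 0.53*cos(y) + 0.75)^2
(3) = 8.13*z^2 - 9.6*z - 5.59
(4) = 8.67*x^2 - 2.12*x + 1.82
(5) = -4.68*b - 3.84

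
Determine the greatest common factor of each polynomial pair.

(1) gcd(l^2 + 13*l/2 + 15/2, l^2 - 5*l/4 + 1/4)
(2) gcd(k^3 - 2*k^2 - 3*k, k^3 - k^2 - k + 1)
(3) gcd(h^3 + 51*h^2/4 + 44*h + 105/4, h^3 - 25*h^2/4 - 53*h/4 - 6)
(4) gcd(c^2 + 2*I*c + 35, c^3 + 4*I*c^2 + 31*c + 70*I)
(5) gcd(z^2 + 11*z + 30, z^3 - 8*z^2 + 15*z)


(1) = gcd((l + 3/2)*(l + 5), (l - 1)*(l - 1/4)) = 1
(2) = k + 1
(3) = h + 3/4
(4) = c^2 + 2*I*c + 35
(5) = 1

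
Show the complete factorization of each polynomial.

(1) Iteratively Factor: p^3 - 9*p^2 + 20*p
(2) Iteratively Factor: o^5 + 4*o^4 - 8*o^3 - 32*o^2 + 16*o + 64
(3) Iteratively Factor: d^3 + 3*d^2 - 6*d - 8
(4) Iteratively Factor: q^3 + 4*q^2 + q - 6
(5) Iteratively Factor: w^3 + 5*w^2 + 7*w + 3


(1) = (p)*(p^2 - 9*p + 20) = p*(p - 4)*(p - 5)
(2) = (o + 2)*(o^4 + 2*o^3 - 12*o^2 - 8*o + 32) = (o - 2)*(o + 2)*(o^3 + 4*o^2 - 4*o - 16) = (o - 2)*(o + 2)*(o + 4)*(o^2 - 4) = (o - 2)^2*(o + 2)*(o + 4)*(o + 2)
(3) = (d + 1)*(d^2 + 2*d - 8) = (d - 2)*(d + 1)*(d + 4)
(4) = (q + 3)*(q^2 + q - 2) = (q - 1)*(q + 3)*(q + 2)
(5) = (w + 1)*(w^2 + 4*w + 3) = (w + 1)^2*(w + 3)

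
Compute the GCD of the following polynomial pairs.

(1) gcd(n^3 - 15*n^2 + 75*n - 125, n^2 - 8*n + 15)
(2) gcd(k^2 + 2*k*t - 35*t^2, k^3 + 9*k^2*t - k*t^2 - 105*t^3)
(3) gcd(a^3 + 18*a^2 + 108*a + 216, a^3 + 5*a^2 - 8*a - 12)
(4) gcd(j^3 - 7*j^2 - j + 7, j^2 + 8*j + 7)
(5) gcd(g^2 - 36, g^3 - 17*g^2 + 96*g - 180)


(1) = n - 5
(2) = gcd((k - 5*t)*(k + 7*t), (k - 3*t)*(k + 5*t)*(k + 7*t)) = k + 7*t
(3) = gcd((a + 6)^3, (a - 2)*(a + 1)*(a + 6)) = a + 6
(4) = j + 1
(5) = g - 6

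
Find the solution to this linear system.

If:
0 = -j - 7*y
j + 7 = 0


Then:
j = -7
y = 1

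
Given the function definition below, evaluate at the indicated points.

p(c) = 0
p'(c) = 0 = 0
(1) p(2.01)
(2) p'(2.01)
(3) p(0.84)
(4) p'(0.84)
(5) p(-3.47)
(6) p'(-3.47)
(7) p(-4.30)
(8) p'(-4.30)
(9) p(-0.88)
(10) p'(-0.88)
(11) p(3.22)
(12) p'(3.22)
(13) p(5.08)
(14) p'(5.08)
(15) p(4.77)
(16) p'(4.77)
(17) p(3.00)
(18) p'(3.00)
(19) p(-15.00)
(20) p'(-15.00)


(1) = 0.00
(2) = 0.00
(3) = 0.00
(4) = 0.00
(5) = 0.00
(6) = 0.00
(7) = 0.00
(8) = 0.00
(9) = 0.00
(10) = 0.00
(11) = 0.00
(12) = 0.00
(13) = 0.00
(14) = 0.00
(15) = 0.00
(16) = 0.00
(17) = 0.00
(18) = 0.00
(19) = 0.00
(20) = 0.00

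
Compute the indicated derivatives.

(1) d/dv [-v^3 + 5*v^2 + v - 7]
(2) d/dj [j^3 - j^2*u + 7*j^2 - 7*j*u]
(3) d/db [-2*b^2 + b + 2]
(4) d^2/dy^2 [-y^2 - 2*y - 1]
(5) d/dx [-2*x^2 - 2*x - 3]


(1) = -3*v^2 + 10*v + 1
(2) = 3*j^2 - 2*j*u + 14*j - 7*u
(3) = 1 - 4*b
(4) = -2
(5) = -4*x - 2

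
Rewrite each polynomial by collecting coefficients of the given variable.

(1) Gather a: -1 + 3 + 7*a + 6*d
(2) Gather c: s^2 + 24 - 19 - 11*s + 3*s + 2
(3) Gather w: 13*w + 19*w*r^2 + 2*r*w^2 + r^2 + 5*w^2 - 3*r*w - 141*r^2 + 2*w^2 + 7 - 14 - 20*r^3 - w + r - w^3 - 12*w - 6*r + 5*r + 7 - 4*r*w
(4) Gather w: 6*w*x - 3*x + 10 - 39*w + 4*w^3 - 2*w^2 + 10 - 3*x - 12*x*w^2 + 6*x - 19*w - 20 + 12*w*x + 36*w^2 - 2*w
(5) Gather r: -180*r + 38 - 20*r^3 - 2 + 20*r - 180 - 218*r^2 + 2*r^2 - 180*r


(1) = 7*a + 6*d + 2
(2) = s^2 - 8*s + 7
(3) = -20*r^3 - 140*r^2 - w^3 + w^2*(2*r + 7) + w*(19*r^2 - 7*r)
(4) = 4*w^3 + w^2*(34 - 12*x) + w*(18*x - 60)
(5) = -20*r^3 - 216*r^2 - 340*r - 144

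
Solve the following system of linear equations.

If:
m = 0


Then:
m = 0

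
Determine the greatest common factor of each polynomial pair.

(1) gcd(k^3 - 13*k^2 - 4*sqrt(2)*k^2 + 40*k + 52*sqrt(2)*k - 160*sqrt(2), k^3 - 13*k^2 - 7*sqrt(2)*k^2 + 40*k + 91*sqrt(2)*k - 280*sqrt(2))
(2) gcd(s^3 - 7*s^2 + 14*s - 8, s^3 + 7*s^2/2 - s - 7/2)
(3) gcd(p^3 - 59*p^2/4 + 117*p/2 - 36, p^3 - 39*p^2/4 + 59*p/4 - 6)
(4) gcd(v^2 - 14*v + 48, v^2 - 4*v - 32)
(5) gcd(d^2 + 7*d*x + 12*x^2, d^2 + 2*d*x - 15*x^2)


(1) = k^2 - 13*k + 40
(2) = s - 1
(3) = p^2 - 35*p/4 + 6
(4) = v - 8
(5) = gcd((d + 3*x)*(d + 4*x), (d - 3*x)*(d + 5*x)) = 1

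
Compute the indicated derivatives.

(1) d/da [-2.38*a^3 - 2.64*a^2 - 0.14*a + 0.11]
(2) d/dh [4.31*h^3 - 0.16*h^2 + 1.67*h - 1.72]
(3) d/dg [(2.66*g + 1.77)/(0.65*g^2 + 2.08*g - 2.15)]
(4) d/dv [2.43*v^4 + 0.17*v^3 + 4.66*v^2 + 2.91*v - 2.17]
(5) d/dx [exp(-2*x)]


(1) = -7.14*a^2 - 5.28*a - 0.14
(2) = 12.93*h^2 - 0.32*h + 1.67
(3) = (1.729*g^2 + 5.5328*g - (1.3*g + 2.08)*(2.66*g + 1.77) - 5.719)/(0.65*g^2 + 2.08*g - 2.15)^2
(4) = 9.72*v^3 + 0.51*v^2 + 9.32*v + 2.91
(5) = -2*exp(-2*x)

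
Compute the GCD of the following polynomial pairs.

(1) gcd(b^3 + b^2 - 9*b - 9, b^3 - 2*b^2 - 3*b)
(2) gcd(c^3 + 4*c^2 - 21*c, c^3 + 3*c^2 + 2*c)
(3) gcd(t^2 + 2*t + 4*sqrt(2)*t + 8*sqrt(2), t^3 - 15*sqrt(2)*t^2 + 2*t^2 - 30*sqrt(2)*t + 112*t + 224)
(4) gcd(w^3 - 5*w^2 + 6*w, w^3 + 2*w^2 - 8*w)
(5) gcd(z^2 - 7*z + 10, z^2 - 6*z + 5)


(1) = gcd((b - 3)*(b + 1)*(b + 3), b*(b - 3)*(b + 1)) = b^2 - 2*b - 3
(2) = gcd(c*(c - 3)*(c + 7), c*(c + 1)*(c + 2)) = c
(3) = gcd((t + 2)*(t + 4*sqrt(2)), (t + 2)*(t - 8*sqrt(2))*(t - 7*sqrt(2))) = t + 2
(4) = gcd(w*(w - 3)*(w - 2), w*(w - 2)*(w + 4)) = w^2 - 2*w
(5) = gcd((z - 5)*(z - 2), (z - 5)*(z - 1)) = z - 5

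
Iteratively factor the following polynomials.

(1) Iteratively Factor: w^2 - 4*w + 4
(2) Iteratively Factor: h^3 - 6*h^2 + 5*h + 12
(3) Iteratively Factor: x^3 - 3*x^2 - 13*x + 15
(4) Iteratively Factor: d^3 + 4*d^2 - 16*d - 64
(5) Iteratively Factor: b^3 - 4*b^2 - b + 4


(1) = (w - 2)*(w - 2)
(2) = (h - 4)*(h^2 - 2*h - 3) = (h - 4)*(h + 1)*(h - 3)
(3) = (x - 5)*(x^2 + 2*x - 3) = (x - 5)*(x + 3)*(x - 1)
(4) = (d - 4)*(d^2 + 8*d + 16) = (d - 4)*(d + 4)*(d + 4)
(5) = (b + 1)*(b^2 - 5*b + 4) = (b - 4)*(b + 1)*(b - 1)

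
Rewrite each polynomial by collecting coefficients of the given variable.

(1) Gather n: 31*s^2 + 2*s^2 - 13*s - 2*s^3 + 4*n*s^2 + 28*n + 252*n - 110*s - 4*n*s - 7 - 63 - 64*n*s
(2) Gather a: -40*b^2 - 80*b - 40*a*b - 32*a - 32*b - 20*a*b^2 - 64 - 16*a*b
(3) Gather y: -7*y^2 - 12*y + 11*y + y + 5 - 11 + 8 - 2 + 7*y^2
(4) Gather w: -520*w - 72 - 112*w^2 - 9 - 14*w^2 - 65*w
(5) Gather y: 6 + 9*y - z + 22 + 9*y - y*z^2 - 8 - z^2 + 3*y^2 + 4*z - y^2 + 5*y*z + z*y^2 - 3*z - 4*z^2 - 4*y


(1) = n*(4*s^2 - 68*s + 280) - 2*s^3 + 33*s^2 - 123*s - 70
(2) = a*(-20*b^2 - 56*b - 32) - 40*b^2 - 112*b - 64
(3) = 0
(4) = -126*w^2 - 585*w - 81
(5) = y^2*(z + 2) + y*(-z^2 + 5*z + 14) - 5*z^2 + 20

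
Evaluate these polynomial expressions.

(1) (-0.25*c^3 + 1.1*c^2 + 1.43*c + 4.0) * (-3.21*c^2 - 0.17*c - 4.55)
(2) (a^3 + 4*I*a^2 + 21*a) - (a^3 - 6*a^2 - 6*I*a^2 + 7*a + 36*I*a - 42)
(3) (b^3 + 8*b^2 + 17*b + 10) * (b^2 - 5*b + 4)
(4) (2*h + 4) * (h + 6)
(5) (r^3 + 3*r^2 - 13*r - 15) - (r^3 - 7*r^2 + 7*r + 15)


(1) = 0.8025*c^5 - 3.4885*c^4 - 3.6398*c^3 - 18.0881*c^2 - 7.1865*c - 18.2
(2) = 6*a^2 + 10*I*a^2 + 14*a - 36*I*a + 42
(3) = b^5 + 3*b^4 - 19*b^3 - 43*b^2 + 18*b + 40
(4) = 2*h^2 + 16*h + 24
(5) = 10*r^2 - 20*r - 30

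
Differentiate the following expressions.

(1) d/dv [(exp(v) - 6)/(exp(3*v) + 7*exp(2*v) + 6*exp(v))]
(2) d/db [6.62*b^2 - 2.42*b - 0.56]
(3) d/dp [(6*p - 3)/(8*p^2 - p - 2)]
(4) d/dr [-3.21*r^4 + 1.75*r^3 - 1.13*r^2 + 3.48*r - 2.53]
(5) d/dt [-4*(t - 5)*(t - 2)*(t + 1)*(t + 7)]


(1) = (-2*exp(3*v) + 11*exp(2*v) + 84*exp(v) + 36)*exp(-v)/(exp(4*v) + 14*exp(3*v) + 61*exp(2*v) + 84*exp(v) + 36)
(2) = 13.24*b - 2.42
(3) = 3*(-16*p^2 + 16*p - 5)/(64*p^4 - 16*p^3 - 31*p^2 + 4*p + 4)
(4) = -12.84*r^3 + 5.25*r^2 - 2.26*r + 3.48
(5) = -16*t^3 - 12*t^2 + 312*t - 124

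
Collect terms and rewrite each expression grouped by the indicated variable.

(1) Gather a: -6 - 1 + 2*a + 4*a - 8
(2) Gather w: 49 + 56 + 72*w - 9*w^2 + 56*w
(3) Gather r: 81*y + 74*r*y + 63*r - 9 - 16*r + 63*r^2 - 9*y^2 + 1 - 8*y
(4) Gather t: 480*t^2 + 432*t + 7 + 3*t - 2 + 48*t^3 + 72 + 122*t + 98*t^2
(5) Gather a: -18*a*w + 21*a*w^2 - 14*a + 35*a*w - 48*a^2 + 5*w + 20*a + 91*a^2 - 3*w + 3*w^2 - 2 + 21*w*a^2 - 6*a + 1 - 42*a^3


(1) = 6*a - 15
(2) = -9*w^2 + 128*w + 105
(3) = 63*r^2 + r*(74*y + 47) - 9*y^2 + 73*y - 8
(4) = 48*t^3 + 578*t^2 + 557*t + 77
(5) = -42*a^3 + a^2*(21*w + 43) + a*(21*w^2 + 17*w) + 3*w^2 + 2*w - 1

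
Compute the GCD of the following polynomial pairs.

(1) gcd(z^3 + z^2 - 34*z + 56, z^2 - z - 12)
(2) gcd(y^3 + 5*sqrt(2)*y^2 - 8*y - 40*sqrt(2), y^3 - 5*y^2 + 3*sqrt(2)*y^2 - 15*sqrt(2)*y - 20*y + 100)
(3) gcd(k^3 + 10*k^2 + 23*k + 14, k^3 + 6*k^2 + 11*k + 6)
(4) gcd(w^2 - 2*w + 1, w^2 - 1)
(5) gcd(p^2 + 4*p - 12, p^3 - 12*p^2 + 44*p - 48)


(1) = z - 4
(2) = y^2 + 3*sqrt(2)*y - 20
(3) = gcd((k + 1)*(k + 2)*(k + 7), (k + 1)*(k + 2)*(k + 3)) = k^2 + 3*k + 2
(4) = w - 1
(5) = p - 2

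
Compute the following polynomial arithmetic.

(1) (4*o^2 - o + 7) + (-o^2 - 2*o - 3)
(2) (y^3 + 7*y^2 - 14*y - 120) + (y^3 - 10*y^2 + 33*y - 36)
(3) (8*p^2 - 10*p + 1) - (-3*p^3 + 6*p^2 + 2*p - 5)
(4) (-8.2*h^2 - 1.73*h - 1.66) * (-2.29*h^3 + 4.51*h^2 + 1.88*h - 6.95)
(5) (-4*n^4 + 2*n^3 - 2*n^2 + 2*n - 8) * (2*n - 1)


(1) = 3*o^2 - 3*o + 4
(2) = 2*y^3 - 3*y^2 + 19*y - 156
(3) = 3*p^3 + 2*p^2 - 12*p + 6
(4) = 18.778*h^5 - 33.0203*h^4 - 19.4169*h^3 + 46.251*h^2 + 8.9027*h + 11.537
(5) = -8*n^5 + 8*n^4 - 6*n^3 + 6*n^2 - 18*n + 8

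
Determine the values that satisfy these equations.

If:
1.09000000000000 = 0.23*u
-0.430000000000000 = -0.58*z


Then:
u = 4.74
z = 0.74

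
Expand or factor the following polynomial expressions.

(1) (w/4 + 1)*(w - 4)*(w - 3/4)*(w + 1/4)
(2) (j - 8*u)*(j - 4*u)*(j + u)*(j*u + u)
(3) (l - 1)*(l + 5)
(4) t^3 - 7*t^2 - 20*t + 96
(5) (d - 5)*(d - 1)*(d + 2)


(1) = w^4/4 - w^3/8 - 259*w^2/64 + 2*w + 3/4
(2) = j^4*u - 11*j^3*u^2 + j^3*u + 20*j^2*u^3 - 11*j^2*u^2 + 32*j*u^4 + 20*j*u^3 + 32*u^4
(3) = l^2 + 4*l - 5
(4) = (t - 8)*(t - 3)*(t + 4)
(5) = d^3 - 4*d^2 - 7*d + 10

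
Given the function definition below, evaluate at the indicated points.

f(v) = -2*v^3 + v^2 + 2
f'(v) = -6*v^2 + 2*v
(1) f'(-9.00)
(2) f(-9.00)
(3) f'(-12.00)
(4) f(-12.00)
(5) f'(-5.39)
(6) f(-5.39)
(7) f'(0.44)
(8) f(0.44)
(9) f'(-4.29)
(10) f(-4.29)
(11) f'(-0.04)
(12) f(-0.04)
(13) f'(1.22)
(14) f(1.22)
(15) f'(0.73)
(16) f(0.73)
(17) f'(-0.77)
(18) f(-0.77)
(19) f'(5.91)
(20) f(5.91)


(1) = -504.00
(2) = 1541.00
(3) = -888.00
(4) = 3602.00
(5) = -185.09
(6) = 344.23
(7) = -0.28
(8) = 2.02
(9) = -119.00
(10) = 178.31
(11) = -0.09
(12) = 2.00
(13) = -6.49
(14) = -0.14
(15) = -1.74
(16) = 1.75
(17) = -5.10
(18) = 3.51
(19) = -197.75
(20) = -375.92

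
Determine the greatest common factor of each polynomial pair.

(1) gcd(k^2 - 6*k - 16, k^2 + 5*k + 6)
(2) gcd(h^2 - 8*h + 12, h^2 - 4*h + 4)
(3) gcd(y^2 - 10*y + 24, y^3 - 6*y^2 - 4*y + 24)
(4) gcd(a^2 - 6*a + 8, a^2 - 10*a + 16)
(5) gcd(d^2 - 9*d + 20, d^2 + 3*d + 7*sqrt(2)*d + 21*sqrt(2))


(1) = gcd((k - 8)*(k + 2), (k + 2)*(k + 3)) = k + 2
(2) = gcd((h - 6)*(h - 2), (h - 2)^2) = h - 2
(3) = y - 6
(4) = a - 2
(5) = 1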